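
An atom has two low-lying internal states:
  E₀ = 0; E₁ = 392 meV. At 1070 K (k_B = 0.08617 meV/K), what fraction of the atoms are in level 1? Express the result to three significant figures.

0.0140

k_BT = 0.08617 × 1070 K = 92.202 meV.
Eᵢ/kT = 0, 4.2515.
Z = Σ e^(−Eᵢ/kT) = e^(−0) + e^(−4.2515) = 1.0000 + 0.014243 = 1.0142.
P₁ = e^(−E₁/kT) / Z = 0.014243/1.0142 = 0.0140.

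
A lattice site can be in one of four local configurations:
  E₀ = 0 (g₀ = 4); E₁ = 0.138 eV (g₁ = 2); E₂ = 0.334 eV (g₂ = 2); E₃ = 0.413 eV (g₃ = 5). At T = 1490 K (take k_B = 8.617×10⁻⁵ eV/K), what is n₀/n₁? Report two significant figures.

5.9

k_BT = 8.617×10⁻⁵ × 1490 K = 0.1284 eV.
n₀/n₁ = (g₀/g₁) exp[−(E₀−E₁)/kT] = (4/2) × exp(−(-0.138 eV)/(0.1284 eV)) = (4/2) × exp(1.075) = 5.9.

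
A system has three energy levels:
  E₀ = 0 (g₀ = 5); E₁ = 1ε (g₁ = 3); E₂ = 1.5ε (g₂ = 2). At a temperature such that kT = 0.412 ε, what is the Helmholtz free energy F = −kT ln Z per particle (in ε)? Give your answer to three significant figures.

Eᵢ/kT = 0, 2.4272, 3.6408.
Z = Σ gᵢe^(−Eᵢ/kT) = 5·e^(−0) + 3·e^(−2.4272) + 2·e^(−3.6408) = 5.0000 + 0.26485 + 0.052463 = 5.3173.
F = −kT ln Z = −0.412 × ln(5.3173) = −0.412 × 1.6710 = -0.688 ε.

-0.688 ε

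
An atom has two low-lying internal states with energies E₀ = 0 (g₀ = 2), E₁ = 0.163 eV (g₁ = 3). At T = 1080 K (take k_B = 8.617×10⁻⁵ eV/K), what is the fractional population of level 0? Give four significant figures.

0.7935

k_BT = 8.617×10⁻⁵ × 1080 K = 0.0930636 eV.
Eᵢ/kT = 0, 1.75149.
Z = Σ gᵢe^(−Eᵢ/kT) = 2·e^(−0) + 3·e^(−1.75149) = 2.00000 + 0.520546 = 2.52055.
P₀ = g₀ e^(−E₀/kT) / Z = 2.00000/2.52055 = 0.7935.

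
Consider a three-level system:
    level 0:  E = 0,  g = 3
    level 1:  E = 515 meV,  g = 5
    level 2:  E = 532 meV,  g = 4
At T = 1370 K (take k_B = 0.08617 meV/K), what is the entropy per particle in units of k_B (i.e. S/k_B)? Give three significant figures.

1.29

k_BT = 0.08617 × 1370 K = 118.05 meV.
Eᵢ/kT = 0, 4.3626, 4.5066.
Z = Σ gᵢe^(−Eᵢ/kT) = 3·e^(−0) + 5·e^(−4.3626) + 4·e^(−4.5066) = 3.0000 + 0.063726 + 0.044144 = 3.1079.
⟨E⟩ = Σ EᵢPᵢ = 18.116 meV.
S/k_B = ln Z + ⟨E⟩/kT = ln(3.1079) + 18.116/118.05 = 1.1339 + 0.15346 = 1.29.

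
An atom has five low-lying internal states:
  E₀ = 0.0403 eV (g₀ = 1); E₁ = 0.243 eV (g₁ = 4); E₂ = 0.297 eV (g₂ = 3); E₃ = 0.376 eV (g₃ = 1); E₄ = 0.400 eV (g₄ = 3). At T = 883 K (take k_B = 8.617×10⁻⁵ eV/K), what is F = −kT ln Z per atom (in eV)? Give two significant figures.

0.014 eV

k_BT = 8.617×10⁻⁵ × 883 K = 0.07609 eV.
Eᵢ/kT = 0.5296, 3.194, 3.903, 4.942, 5.257.
Z = Σ gᵢe^(−Eᵢ/kT) = 1·e^(−0.5296) + 4·e^(−3.194) + 3·e^(−3.903) + 1·e^(−4.942) + 3·e^(−5.257) = 0.5888 + 0.1640 + 0.06054 + 0.007140 + 0.01563 = 0.8361.
F = −kT ln Z = −0.07609 × ln(0.8361) = −0.07609 × -0.1790 = 0.014 eV.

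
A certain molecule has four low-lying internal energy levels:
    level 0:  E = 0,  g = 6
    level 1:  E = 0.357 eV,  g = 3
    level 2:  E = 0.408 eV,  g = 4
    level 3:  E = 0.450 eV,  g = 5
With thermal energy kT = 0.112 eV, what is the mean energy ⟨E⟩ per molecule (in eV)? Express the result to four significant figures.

0.02016 eV

Eᵢ/kT = 0, 3.18750, 3.64286, 4.01786.
Z = Σ gᵢe^(−Eᵢ/kT) = 6·e^(−0) + 3·e^(−3.18750) + 4·e^(−3.64286) + 5·e^(−4.01786) = 6.00000 + 0.123825 + 0.104709 + 0.0899571 = 6.31849.
⟨E⟩ = Σ Eᵢ gᵢe^(−Eᵢ/kT) / Z = (0·6.00000 + 0.357·0.123825 + 0.408·0.104709 + 0.450·0.0899571) / 6.31849 = 0.02016 eV.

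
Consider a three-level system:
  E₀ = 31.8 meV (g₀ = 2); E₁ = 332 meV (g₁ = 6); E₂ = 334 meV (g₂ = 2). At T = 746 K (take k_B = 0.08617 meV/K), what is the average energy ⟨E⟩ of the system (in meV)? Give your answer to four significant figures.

42.59 meV

k_BT = 0.08617 × 746 K = 64.2828 meV.
Eᵢ/kT = 0.494689, 5.16468, 5.19579.
Z = Σ gᵢe^(−Eᵢ/kT) = 2·e^(−0.494689) + 6·e^(−5.16468) + 2·e^(−5.19579) = 1.21952 + 0.0342893 + 0.0110797 = 1.26489.
⟨E⟩ = Σ Eᵢ gᵢe^(−Eᵢ/kT) / Z = (31.8·1.21952 + 332·0.0342893 + 334·0.0110797) / 1.26489 = 42.59 meV.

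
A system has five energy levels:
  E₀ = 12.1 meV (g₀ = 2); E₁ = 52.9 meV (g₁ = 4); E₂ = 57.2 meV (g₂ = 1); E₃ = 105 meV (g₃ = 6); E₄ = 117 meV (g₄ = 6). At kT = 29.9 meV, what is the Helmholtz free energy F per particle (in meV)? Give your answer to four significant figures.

Eᵢ/kT = 0.404682, 1.76923, 1.91304, 3.51171, 3.91304.
Z = Σ gᵢe^(−Eᵢ/kT) = 2·e^(−0.404682) + 4·e^(−1.76923) + 1·e^(−1.91304) + 6·e^(−3.51171) + 6·e^(−3.91304) = 1.33438 + 0.681857 + 0.147631 + 0.179075 + 0.119878 = 2.46282.
F = −kT ln Z = −29.9 × ln(2.46282) = −29.9 × 0.901307 = -26.95 meV.

-26.95 meV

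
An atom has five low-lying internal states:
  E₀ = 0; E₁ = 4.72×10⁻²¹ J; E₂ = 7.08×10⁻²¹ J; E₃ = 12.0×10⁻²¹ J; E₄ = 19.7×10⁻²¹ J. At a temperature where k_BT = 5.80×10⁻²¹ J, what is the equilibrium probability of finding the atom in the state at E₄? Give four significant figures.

0.01764

Eᵢ/kT = 0, 0.813793, 1.22069, 2.06897, 3.39655.
Z = Σ e^(−Eᵢ/kT) = e^(−0) + e^(−0.813793) + e^(−1.22069) + e^(−2.06897) + e^(−3.39655) = 1.00000 + 0.443174 + 0.295027 + 0.126316 + 0.0334886 = 1.89801.
P₄ = e^(−E₄/kT) / Z = 0.0334886/1.89801 = 0.01764.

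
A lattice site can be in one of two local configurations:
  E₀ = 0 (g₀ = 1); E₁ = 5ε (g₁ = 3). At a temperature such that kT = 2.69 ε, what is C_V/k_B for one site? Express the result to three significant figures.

Eᵢ/kT = 0, 1.8587.
Z = Σ gᵢe^(−Eᵢ/kT) = 1·e^(−0) + 3·e^(−1.8587) = 1.0000 + 0.46763 = 1.4676.
⟨E⟩ = 1.5932 ε, ⟨E²⟩ = 7.9659 ε².
C_V/k_B = (⟨E²⟩ − ⟨E⟩²)/(kT)² = (7.9659 − 2.5383)/7.2361 = 0.750.

0.750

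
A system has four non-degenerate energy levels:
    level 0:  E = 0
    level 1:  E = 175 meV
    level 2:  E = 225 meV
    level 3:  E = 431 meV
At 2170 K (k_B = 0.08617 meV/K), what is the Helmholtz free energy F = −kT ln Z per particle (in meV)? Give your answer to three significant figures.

k_BT = 0.08617 × 2170 K = 186.99 meV.
Eᵢ/kT = 0, 0.93588, 1.2033, 2.3049.
Z = Σ e^(−Eᵢ/kT) = e^(−0) + e^(−0.93588) + e^(−1.2033) + e^(−2.3049) = 1.0000 + 0.39224 + 0.30020 + 0.099769 = 1.7922.
F = −kT ln Z = −186.99 × ln(1.7922) = −186.99 × 0.58344 = -109 meV.

-109 meV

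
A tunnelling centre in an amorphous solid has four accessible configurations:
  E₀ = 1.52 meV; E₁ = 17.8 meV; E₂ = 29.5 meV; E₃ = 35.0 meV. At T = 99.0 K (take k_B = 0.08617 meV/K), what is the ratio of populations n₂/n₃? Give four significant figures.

k_BT = 0.08617 × 99.0 K = 8.53083 meV.
n₂/n₃ = exp[−(E₂−E₃)/kT] = exp(−(-5.5 meV)/(8.53083 meV)) = exp(0.644720) = 1.905.

1.905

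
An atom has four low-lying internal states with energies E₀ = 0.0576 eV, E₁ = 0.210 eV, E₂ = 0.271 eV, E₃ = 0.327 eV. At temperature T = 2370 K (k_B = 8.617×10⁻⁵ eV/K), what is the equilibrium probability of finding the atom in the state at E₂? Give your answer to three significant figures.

k_BT = 8.617×10⁻⁵ × 2370 K = 0.20422 eV.
Eᵢ/kT = 0.28205, 1.0283, 1.3270, 1.6012.
Z = Σ e^(−Eᵢ/kT) = e^(−0.28205) + e^(−1.0283) + e^(−1.3270) + e^(−1.6012) = 0.75424 + 0.35761 + 0.26527 + 0.20165 = 1.5788.
P₂ = e^(−E₂/kT) / Z = 0.26527/1.5788 = 0.168.

0.168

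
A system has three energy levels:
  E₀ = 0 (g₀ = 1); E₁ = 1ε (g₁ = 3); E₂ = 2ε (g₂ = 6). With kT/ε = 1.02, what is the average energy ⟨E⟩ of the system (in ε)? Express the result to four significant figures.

0.9476 ε

Eᵢ/kT = 0, 0.980392, 1.96078.
Z = Σ gᵢe^(−Eᵢ/kT) = 1·e^(−0) + 3·e^(−0.980392) + 6·e^(−1.96078) = 1.00000 + 1.12549 + 0.844492 = 2.96998.
⟨E⟩ = Σ Eᵢ gᵢe^(−Eᵢ/kT) / Z = (0·1.00000 + 1·1.12549 + 2·0.844492) / 2.96998 = 0.9476 ε.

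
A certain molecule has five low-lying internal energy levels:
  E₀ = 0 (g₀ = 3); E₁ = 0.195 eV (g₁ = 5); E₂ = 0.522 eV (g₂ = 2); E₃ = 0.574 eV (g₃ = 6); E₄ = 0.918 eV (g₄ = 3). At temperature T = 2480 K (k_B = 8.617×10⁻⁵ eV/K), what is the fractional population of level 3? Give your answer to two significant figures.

k_BT = 8.617×10⁻⁵ × 2480 K = 0.2137 eV.
Eᵢ/kT = 0, 0.9125, 2.443, 2.686, 4.296.
Z = Σ gᵢe^(−Eᵢ/kT) = 3·e^(−0) + 5·e^(−0.9125) + 2·e^(−2.443) + 6·e^(−2.686) + 3·e^(−4.296) = 3.000 + 2.008 + 0.1738 + 0.4089 + 0.04087 = 5.632.
P₃ = g₃ e^(−E₃/kT) / Z = 0.4089/5.632 = 0.073.

0.073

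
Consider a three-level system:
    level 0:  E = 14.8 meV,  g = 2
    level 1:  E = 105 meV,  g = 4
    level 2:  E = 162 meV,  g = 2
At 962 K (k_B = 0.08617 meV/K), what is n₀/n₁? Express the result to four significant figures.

k_BT = 0.08617 × 962 K = 82.8955 meV.
n₀/n₁ = (g₀/g₁) exp[−(E₀−E₁)/kT] = (2/4) × exp(−(-90.2 meV)/(82.8955 meV)) = (2/4) × exp(1.08812) = 1.484.

1.484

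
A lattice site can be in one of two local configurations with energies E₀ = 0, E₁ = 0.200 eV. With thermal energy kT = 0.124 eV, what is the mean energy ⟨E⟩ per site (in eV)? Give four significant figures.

0.03324 eV

Eᵢ/kT = 0, 1.61290.
Z = Σ e^(−Eᵢ/kT) = e^(−0) + e^(−1.61290) = 1.00000 + 0.199309 = 1.19931.
⟨E⟩ = Σ Eᵢ e^(−Eᵢ/kT) / Z = (0·1.00000 + 0.200·0.199309) / 1.19931 = 0.03324 eV.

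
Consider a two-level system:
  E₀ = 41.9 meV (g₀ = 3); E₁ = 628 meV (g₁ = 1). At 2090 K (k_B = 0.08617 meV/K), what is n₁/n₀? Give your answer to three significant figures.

0.0129

k_BT = 0.08617 × 2090 K = 180.10 meV.
n₁/n₀ = (g₁/g₀) exp[−(E₁−E₀)/kT] = (1/3) × exp(−(586.1 meV)/(180.10 meV)) = (1/3) × exp(-3.2543) = 0.0129.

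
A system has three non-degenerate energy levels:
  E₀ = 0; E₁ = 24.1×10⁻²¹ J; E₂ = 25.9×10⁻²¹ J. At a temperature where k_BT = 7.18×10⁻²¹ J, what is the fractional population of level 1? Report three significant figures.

0.0328

Eᵢ/kT = 0, 3.3565, 3.6072.
Z = Σ e^(−Eᵢ/kT) = e^(−0) + e^(−3.3565) + e^(−3.6072) = 1.0000 + 0.034857 + 0.027128 = 1.0620.
P₁ = e^(−E₁/kT) / Z = 0.034857/1.0620 = 0.0328.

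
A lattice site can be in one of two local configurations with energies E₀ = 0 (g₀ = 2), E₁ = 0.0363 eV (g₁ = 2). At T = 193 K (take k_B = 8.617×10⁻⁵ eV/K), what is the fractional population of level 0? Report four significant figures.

0.8987

k_BT = 8.617×10⁻⁵ × 193 K = 0.0166308 eV.
Eᵢ/kT = 0, 2.18270.
Z = Σ gᵢe^(−Eᵢ/kT) = 2·e^(−0) + 2·e^(−2.18270) = 2.00000 + 0.225473 = 2.22547.
P₀ = g₀ e^(−E₀/kT) / Z = 2.00000/2.22547 = 0.8987.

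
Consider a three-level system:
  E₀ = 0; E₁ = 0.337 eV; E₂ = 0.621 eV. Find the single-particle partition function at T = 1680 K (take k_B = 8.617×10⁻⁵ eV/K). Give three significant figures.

k_BT = 8.617×10⁻⁵ × 1680 K = 0.14477 eV.
Eᵢ/kT = 0, 2.3278, 4.2896.
Z = Σ e^(−Eᵢ/kT) = e^(−0) + e^(−2.3278) + e^(−4.2896) = 1.0000 + 0.097510 + 0.013710 = 1.1112.

Z = 1.11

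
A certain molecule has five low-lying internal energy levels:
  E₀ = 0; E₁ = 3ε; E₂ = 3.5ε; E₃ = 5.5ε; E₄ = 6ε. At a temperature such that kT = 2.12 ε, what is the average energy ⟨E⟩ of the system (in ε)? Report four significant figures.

1.380 ε

Eᵢ/kT = 0, 1.41509, 1.65094, 2.59434, 2.83019.
Z = Σ e^(−Eᵢ/kT) = e^(−0) + e^(−1.41509) + e^(−1.65094) + e^(−2.59434) + e^(−2.83019) = 1.00000 + 0.242904 + 0.191869 + 0.0746952 + 0.0590016 = 1.56847.
⟨E⟩ = Σ Eᵢ e^(−Eᵢ/kT) / Z = (0·1.00000 + 3·0.242904 + 3.5·0.191869 + 5.5·0.0746952 + 6·0.0590016) / 1.56847 = 1.380 ε.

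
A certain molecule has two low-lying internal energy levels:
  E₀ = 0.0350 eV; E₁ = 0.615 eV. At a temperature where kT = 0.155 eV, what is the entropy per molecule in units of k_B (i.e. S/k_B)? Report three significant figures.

0.110

Eᵢ/kT = 0.22581, 3.9677.
Z = Σ e^(−Eᵢ/kT) = e^(−0.22581) + e^(−3.9677) = 0.79787 + 0.018917 = 0.81679.
⟨E⟩ = Σ EᵢPᵢ = 0.048433 eV.
S/k_B = ln Z + ⟨E⟩/kT = ln(0.81679) + 0.048433/0.155 = -0.20237 + 0.31247 = 0.110.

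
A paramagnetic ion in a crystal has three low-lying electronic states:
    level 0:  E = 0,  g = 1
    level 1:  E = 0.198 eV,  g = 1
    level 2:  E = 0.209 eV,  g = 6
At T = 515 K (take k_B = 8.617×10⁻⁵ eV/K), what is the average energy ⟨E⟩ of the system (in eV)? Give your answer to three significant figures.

0.0127 eV

k_BT = 8.617×10⁻⁵ × 515 K = 0.044378 eV.
Eᵢ/kT = 0, 4.4617, 4.7095.
Z = Σ gᵢe^(−Eᵢ/kT) = 1·e^(−0) + 1·e^(−4.4617) + 6·e^(−4.7095) = 1.0000 + 0.011543 + 0.054056 = 1.0656.
⟨E⟩ = Σ Eᵢ gᵢe^(−Eᵢ/kT) / Z = (0·1.0000 + 0.198·0.011543 + 0.209·0.054056) / 1.0656 = 0.0127 eV.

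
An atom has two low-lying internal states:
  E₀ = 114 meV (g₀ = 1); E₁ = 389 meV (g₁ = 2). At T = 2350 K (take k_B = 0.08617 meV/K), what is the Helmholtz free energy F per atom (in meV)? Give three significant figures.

30.0 meV

k_BT = 0.08617 × 2350 K = 202.50 meV.
Eᵢ/kT = 0.56296, 1.9210.
Z = Σ gᵢe^(−Eᵢ/kT) = 1·e^(−0.56296) + 2·e^(−1.9210) = 0.56952 + 0.29292 = 0.86244.
F = −kT ln Z = −202.50 × ln(0.86244) = −202.50 × -0.14799 = 30.0 meV.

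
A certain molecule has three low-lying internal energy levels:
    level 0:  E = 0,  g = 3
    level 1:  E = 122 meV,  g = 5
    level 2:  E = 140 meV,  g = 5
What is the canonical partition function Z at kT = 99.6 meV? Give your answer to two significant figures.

Z = 5.7

Eᵢ/kT = 0, 1.225, 1.406.
Z = Σ gᵢe^(−Eᵢ/kT) = 3·e^(−0) + 5·e^(−1.225) + 5·e^(−1.406) = 3.000 + 1.469 + 1.226 = 5.695.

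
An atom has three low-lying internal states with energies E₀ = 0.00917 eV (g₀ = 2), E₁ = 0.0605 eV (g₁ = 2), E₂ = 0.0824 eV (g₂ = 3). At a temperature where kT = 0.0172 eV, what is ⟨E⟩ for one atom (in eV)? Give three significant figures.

Eᵢ/kT = 0.53314, 3.5174, 4.7907.
Z = Σ gᵢe^(−Eᵢ/kT) = 2·e^(−0.53314) + 2·e^(−3.5174) + 3·e^(−4.7907) = 1.1735 + 0.059353 + 0.024920 = 1.2578.
⟨E⟩ = Σ Eᵢ gᵢe^(−Eᵢ/kT) / Z = (0.00917·1.1735 + 0.0605·0.059353 + 0.0824·0.024920) / 1.2578 = 0.0130 eV.

0.0130 eV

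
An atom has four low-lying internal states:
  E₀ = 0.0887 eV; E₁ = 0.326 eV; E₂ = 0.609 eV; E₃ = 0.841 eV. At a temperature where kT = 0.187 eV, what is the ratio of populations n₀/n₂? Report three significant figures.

n₀/n₂ = exp[−(E₀−E₂)/kT] = exp(−(-0.5203 eV)/(0.187 eV)) = exp(2.7824) = 16.2.

16.2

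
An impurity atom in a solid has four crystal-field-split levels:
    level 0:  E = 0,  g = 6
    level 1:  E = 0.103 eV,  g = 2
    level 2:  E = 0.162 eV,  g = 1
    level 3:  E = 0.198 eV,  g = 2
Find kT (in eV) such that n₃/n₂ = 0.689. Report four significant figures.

n₃/n₂ = (g₃/g₂) exp[−(E₃−E₂)/kT] = 0.689.
⇒ (E₃−E₂)/kT = ln((2/1)/0.689) = ln(2.90276) = 1.06566.
kT = 0.036 eV / 1.06566 = 0.03378 eV.

0.03378 eV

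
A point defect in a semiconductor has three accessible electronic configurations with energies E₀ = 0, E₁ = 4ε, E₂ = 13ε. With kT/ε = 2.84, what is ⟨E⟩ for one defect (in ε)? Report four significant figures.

Eᵢ/kT = 0, 1.40845, 4.57746.
Z = Σ e^(−Eᵢ/kT) = e^(−0) + e^(−1.40845) + e^(−4.57746) = 1.00000 + 0.244522 + 0.0102810 = 1.25480.
⟨E⟩ = Σ Eᵢ e^(−Eᵢ/kT) / Z = (0·1.00000 + 4·0.244522 + 13·0.0102810) / 1.25480 = 0.8860 ε.

0.8860 ε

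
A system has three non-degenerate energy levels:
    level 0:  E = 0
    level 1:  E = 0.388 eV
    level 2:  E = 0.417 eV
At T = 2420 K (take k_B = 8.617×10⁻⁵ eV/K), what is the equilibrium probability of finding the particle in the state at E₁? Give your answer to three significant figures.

k_BT = 8.617×10⁻⁵ × 2420 K = 0.20853 eV.
Eᵢ/kT = 0, 1.8606, 1.9997.
Z = Σ e^(−Eᵢ/kT) = e^(−0) + e^(−1.8606) + e^(−1.9997) = 1.0000 + 0.15558 + 0.13538 = 1.2910.
P₁ = e^(−E₁/kT) / Z = 0.15558/1.2910 = 0.121.

0.121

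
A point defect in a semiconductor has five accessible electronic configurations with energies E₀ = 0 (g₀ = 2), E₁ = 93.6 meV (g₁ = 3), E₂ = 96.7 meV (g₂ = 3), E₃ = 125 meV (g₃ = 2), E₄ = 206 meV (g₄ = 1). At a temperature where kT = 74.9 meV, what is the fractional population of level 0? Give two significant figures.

Eᵢ/kT = 0, 1.250, 1.291, 1.669, 2.750.
Z = Σ gᵢe^(−Eᵢ/kT) = 2·e^(−0) + 3·e^(−1.250) + 3·e^(−1.291) + 2·e^(−1.669) + 1·e^(−2.750) = 2.000 + 0.8595 + 0.8250 + 0.3769 + 0.06393 = 4.125.
P₀ = g₀ e^(−E₀/kT) / Z = 2.000/4.125 = 0.48.

0.48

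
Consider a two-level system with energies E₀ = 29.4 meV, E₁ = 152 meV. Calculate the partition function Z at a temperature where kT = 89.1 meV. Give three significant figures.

Eᵢ/kT = 0.32997, 1.7059.
Z = Σ e^(−Eᵢ/kT) = e^(−0.32997) + e^(−1.7059) = 0.71895 + 0.18161 = 0.90056.

Z = 0.901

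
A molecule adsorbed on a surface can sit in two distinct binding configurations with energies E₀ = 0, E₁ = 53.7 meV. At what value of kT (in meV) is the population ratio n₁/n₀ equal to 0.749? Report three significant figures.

n₁/n₀ = exp[−(E₁−E₀)/kT] = 0.749.
⇒ (E₁−E₀)/kT = ln(1/0.749) = ln(1.3351) = 0.28901.
kT = 53.7 meV / 0.28901 = 186 meV.

186 meV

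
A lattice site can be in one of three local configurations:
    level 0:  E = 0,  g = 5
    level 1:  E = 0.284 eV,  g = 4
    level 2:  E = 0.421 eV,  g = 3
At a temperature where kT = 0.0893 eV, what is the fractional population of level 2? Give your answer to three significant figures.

0.00518

Eᵢ/kT = 0, 3.1803, 4.7144.
Z = Σ gᵢe^(−Eᵢ/kT) = 5·e^(−0) + 4·e^(−3.1803) + 3·e^(−4.7144) = 5.0000 + 0.16629 + 0.026896 = 5.1932.
P₂ = g₂ e^(−E₂/kT) / Z = 0.026896/5.1932 = 0.00518.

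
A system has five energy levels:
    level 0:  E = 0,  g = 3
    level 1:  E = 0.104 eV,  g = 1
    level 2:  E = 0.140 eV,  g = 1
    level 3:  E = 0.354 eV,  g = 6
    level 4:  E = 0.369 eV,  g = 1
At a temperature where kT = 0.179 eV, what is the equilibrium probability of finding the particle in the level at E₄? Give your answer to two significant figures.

0.026

Eᵢ/kT = 0, 0.5810, 0.7821, 1.978, 2.061.
Z = Σ gᵢe^(−Eᵢ/kT) = 3·e^(−0) + 1·e^(−0.5810) + 1·e^(−0.7821) + 6·e^(−1.978) + 1·e^(−2.061) = 3.000 + 0.5593 + 0.4574 + 0.8301 + 0.1273 = 4.974.
P₄ = g₄ e^(−E₄/kT) / Z = 0.1273/4.974 = 0.026.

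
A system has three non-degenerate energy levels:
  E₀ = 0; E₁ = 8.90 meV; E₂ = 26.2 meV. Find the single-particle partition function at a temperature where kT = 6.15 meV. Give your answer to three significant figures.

Eᵢ/kT = 0, 1.4472, 4.2602.
Z = Σ e^(−Eᵢ/kT) = e^(−0) + e^(−1.4472) + e^(−4.2602) = 1.0000 + 0.23523 + 0.014119 = 1.2493.

Z = 1.25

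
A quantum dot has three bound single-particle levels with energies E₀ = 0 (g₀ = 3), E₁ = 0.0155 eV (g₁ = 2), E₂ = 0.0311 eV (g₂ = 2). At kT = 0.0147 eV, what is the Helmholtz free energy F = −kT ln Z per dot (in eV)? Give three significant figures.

Eᵢ/kT = 0, 1.0544, 2.1156.
Z = Σ gᵢe^(−Eᵢ/kT) = 3·e^(−0) + 2·e^(−1.0544) + 2·e^(−2.1156) = 3.0000 + 0.69680 + 0.24112 = 3.9379.
F = −kT ln Z = −0.0147 × ln(3.9379) = −0.0147 × 1.3706 = -0.0201 eV.

-0.0201 eV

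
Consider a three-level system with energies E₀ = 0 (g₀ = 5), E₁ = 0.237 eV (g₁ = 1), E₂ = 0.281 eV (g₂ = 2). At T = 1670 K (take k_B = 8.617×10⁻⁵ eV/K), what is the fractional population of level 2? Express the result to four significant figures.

k_BT = 8.617×10⁻⁵ × 1670 K = 0.143904 eV.
Eᵢ/kT = 0, 1.64693, 1.95269.
Z = Σ gᵢe^(−Eᵢ/kT) = 5·e^(−0) + 1·e^(−1.64693) + 2·e^(−1.95269) = 5.00000 + 0.192640 + 0.283784 = 5.47642.
P₂ = g₂ e^(−E₂/kT) / Z = 0.283784/5.47642 = 0.05182.

0.05182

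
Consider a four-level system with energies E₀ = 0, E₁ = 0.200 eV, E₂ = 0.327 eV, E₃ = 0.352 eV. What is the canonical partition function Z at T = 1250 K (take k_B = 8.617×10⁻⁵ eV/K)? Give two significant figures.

k_BT = 8.617×10⁻⁵ × 1250 K = 0.1077 eV.
Eᵢ/kT = 0, 1.857, 3.036, 3.268.
Z = Σ e^(−Eᵢ/kT) = e^(−0) + e^(−1.857) + e^(−3.036) + e^(−3.268) = 1.000 + 0.1561 + 0.04803 + 0.03808 = 1.242.

Z = 1.2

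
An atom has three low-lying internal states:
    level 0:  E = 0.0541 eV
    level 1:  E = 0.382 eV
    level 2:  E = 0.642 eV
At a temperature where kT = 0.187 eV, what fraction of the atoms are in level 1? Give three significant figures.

Eᵢ/kT = 0.28930, 2.0428, 3.4332.
Z = Σ e^(−Eᵢ/kT) = e^(−0.28930) + e^(−2.0428) + e^(−3.4332) = 0.74879 + 0.12967 + 0.032283 = 0.91074.
P₁ = e^(−E₁/kT) / Z = 0.12967/0.91074 = 0.142.

0.142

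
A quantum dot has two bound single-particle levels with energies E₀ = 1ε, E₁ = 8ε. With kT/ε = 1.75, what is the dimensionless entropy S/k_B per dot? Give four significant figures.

Eᵢ/kT = 0.571429, 4.57143.
Z = Σ e^(−Eᵢ/kT) = e^(−0.571429) + e^(−4.57143) = 0.564718 + 0.0103432 = 0.575061.
⟨E⟩ = Σ EᵢPᵢ = 1.12590 ε.
S/k_B = ln Z + ⟨E⟩/kT = ln(0.575061) + 1.12590/1.75 = -0.553279 + 0.643371 = 0.09009.

0.09009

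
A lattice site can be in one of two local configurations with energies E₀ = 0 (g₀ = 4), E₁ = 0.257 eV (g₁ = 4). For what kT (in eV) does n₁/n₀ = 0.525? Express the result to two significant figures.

0.40 eV

n₁/n₀ = (g₁/g₀) exp[−(E₁−E₀)/kT] = 0.525.
⇒ (E₁−E₀)/kT = ln((4/4)/0.525) = ln(1.905) = 0.6445.
kT = 0.257 eV / 0.6445 = 0.40 eV.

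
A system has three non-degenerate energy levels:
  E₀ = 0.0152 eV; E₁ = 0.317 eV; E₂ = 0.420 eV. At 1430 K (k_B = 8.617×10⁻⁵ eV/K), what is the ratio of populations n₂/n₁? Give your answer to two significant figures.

k_BT = 8.617×10⁻⁵ × 1430 K = 0.1232 eV.
n₂/n₁ = exp[−(E₂−E₁)/kT] = exp(−(0.103 eV)/(0.1232 eV)) = exp(-0.8360) = 0.43.

0.43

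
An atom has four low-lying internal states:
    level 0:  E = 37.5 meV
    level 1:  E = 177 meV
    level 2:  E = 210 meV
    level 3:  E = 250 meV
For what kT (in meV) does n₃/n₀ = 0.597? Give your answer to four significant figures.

n₃/n₀ = exp[−(E₃−E₀)/kT] = 0.597.
⇒ (E₃−E₀)/kT = ln(1/0.597) = ln(1.67504) = 0.515837.
kT = 212.5 meV / 0.515837 = 412.0 meV.

412.0 meV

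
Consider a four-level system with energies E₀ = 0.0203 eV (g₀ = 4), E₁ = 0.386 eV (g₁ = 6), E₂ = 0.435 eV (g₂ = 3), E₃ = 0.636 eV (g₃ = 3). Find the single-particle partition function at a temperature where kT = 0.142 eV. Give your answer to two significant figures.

Eᵢ/kT = 0.1430, 2.718, 3.063, 4.479.
Z = Σ gᵢe^(−Eᵢ/kT) = 4·e^(−0.1430) + 6·e^(−2.718) + 3·e^(−3.063) + 3·e^(−4.479) = 3.467 + 0.3960 + 0.1402 + 0.03403 = 4.037.

Z = 4.0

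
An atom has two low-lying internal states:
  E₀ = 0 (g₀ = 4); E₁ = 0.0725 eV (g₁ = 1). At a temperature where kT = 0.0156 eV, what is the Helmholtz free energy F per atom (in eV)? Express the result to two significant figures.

Eᵢ/kT = 0, 4.647.
Z = Σ gᵢe^(−Eᵢ/kT) = 4·e^(−0) + 1·e^(−4.647) = 4.000 + 0.009590 = 4.010.
F = −kT ln Z = −0.0156 × ln(4.010) = −0.0156 × 1.389 = -0.022 eV.

-0.022 eV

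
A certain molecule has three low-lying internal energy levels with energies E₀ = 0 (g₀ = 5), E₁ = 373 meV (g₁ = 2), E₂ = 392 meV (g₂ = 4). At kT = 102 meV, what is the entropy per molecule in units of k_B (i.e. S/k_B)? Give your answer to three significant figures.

1.74

Eᵢ/kT = 0, 3.6569, 3.8431.
Z = Σ gᵢe^(−Eᵢ/kT) = 5·e^(−0) + 2·e^(−3.6569) + 4·e^(−3.8431) = 5.0000 + 0.051625 + 0.085708 = 5.1373.
⟨E⟩ = Σ EᵢPᵢ = 10.288 meV.
S/k_B = ln Z + ⟨E⟩/kT = ln(5.1373) + 10.288/102 = 1.6365 + 0.10086 = 1.74.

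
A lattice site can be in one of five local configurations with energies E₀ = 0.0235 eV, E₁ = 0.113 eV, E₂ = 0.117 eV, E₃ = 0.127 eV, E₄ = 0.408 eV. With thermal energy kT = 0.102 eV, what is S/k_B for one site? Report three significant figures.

1.33

Eᵢ/kT = 0.23039, 1.1078, 1.1471, 1.2451, 4.0000.
Z = Σ e^(−Eᵢ/kT) = e^(−0.23039) + e^(−1.1078) + e^(−1.1471) + e^(−1.2451) + e^(−4.0000) = 0.79422 + 0.33028 + 0.31756 + 0.28791 + 0.018316 = 1.7483.
⟨E⟩ = Σ EᵢPᵢ = 0.078464 eV.
S/k_B = ln Z + ⟨E⟩/kT = ln(1.7483) + 0.078464/0.102 = 0.55864 + 0.76925 = 1.33.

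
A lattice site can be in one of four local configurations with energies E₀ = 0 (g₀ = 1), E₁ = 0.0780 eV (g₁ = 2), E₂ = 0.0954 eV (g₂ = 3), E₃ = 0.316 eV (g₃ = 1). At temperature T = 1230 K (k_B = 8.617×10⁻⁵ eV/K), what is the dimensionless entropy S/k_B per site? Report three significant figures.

1.78

k_BT = 8.617×10⁻⁵ × 1230 K = 0.10599 eV.
Eᵢ/kT = 0, 0.73592, 0.90008, 2.9814.
Z = Σ gᵢe^(−Eᵢ/kT) = 1·e^(−0) + 2·e^(−0.73592) + 3·e^(−0.90008) + 1·e^(−2.9814) = 1.0000 + 0.95813 + 1.2196 + 0.050722 = 3.2285.
⟨E⟩ = Σ EᵢPᵢ = 0.064151 eV.
S/k_B = ln Z + ⟨E⟩/kT = ln(3.2285) + 0.064151/0.10599 = 1.1720 + 0.60526 = 1.78.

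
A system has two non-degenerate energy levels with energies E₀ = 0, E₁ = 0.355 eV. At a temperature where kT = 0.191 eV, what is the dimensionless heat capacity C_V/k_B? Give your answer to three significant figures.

0.403

Eᵢ/kT = 0, 1.8586.
Z = Σ e^(−Eᵢ/kT) = e^(−0) + e^(−1.8586) = 1.0000 + 0.15589 = 1.1559.
⟨E⟩ = 0.047877 eV, ⟨E²⟩ = 0.016996 eV².
C_V/k_B = (⟨E²⟩ − ⟨E⟩²)/(kT)² = (0.016996 − 0.0022922)/0.036481 = 0.403.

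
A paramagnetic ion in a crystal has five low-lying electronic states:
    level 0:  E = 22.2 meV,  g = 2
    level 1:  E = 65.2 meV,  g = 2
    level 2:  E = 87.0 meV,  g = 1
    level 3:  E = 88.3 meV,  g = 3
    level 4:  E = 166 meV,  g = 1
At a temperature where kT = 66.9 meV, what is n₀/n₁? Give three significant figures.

1.90

n₀/n₁ = (g₀/g₁) exp[−(E₀−E₁)/kT] = (2/2) × exp(−(-43.0 meV)/(66.9 meV)) = (2/2) × exp(0.64275) = 1.90.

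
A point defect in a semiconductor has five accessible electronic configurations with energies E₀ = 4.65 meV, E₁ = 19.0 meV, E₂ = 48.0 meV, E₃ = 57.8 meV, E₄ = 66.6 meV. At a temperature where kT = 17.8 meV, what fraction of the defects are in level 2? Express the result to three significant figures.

Eᵢ/kT = 0.26124, 1.0674, 2.6966, 3.2472, 3.7416.
Z = Σ e^(−Eᵢ/kT) = e^(−0.26124) + e^(−1.0674) + e^(−2.6966) + e^(−3.2472) + e^(−3.7416) = 0.77010 + 0.34390 + 0.067434 + 0.038883 + 0.023716 = 1.2440.
P₂ = e^(−E₂/kT) / Z = 0.067434/1.2440 = 0.0542.

0.0542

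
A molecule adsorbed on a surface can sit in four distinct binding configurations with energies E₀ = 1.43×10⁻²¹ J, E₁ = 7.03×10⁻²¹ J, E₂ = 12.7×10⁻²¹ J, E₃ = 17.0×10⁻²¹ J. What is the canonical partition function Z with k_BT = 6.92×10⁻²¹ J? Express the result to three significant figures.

Z = 1.42

Eᵢ/kT = 0.20665, 1.0159, 1.8353, 2.4566.
Z = Σ e^(−Eᵢ/kT) = e^(−0.20665) + e^(−1.0159) + e^(−1.8353) + e^(−2.4566) = 0.81330 + 0.36208 + 0.15957 + 0.085726 = 1.4207.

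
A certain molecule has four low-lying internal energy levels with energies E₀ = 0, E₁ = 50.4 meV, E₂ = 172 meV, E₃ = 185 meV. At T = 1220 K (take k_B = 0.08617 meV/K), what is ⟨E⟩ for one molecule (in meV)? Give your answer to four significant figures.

48.61 meV

k_BT = 0.08617 × 1220 K = 105.127 meV.
Eᵢ/kT = 0, 0.479420, 1.63612, 1.75978.
Z = Σ e^(−Eᵢ/kT) = e^(−0) + e^(−0.479420) + e^(−1.63612) + e^(−1.75978) = 1.00000 + 0.619142 + 0.194734 + 0.172083 = 1.98596.
⟨E⟩ = Σ Eᵢ e^(−Eᵢ/kT) / Z = (0·1.00000 + 50.4·0.619142 + 172·0.194734 + 185·0.172083) / 1.98596 = 48.61 meV.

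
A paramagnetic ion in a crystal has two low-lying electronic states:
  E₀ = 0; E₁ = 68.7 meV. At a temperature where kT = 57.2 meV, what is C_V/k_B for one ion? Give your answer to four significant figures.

0.2565

Eᵢ/kT = 0, 1.20105.
Z = Σ e^(−Eᵢ/kT) = e^(−0) + e^(−1.20105) = 1.00000 + 0.300878 = 1.30088.
⟨E⟩ = 15.8895 meV, ⟨E²⟩ = 1091.61 meV².
C_V/k_B = (⟨E²⟩ − ⟨E⟩²)/(kT)² = (1091.61 − 252.476)/3271.84 = 0.2565.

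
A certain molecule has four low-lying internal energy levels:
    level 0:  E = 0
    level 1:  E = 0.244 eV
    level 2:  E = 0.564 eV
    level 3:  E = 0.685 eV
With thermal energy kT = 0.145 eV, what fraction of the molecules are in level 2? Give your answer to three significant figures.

0.0168

Eᵢ/kT = 0, 1.6828, 3.8897, 4.7241.
Z = Σ e^(−Eᵢ/kT) = e^(−0) + e^(−1.6828) + e^(−3.8897) + e^(−4.7241) = 1.0000 + 0.18585 + 0.020451 + 0.0088787 = 1.2152.
P₂ = e^(−E₂/kT) / Z = 0.020451/1.2152 = 0.0168.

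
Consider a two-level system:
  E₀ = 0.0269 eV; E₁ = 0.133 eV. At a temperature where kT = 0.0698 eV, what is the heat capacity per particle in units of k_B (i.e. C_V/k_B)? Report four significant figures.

Eᵢ/kT = 0.385387, 1.90544.
Z = Σ e^(−Eᵢ/kT) = e^(−0.385387) + e^(−1.90544) = 0.680187 + 0.148757 = 0.828944.
⟨E⟩ = 0.0459400 eV, ⟨E²⟩ = 0.00376811 eV².
C_V/k_B = (⟨E²⟩ − ⟨E⟩²)/(kT)² = (0.00376811 − 0.00211048)/0.00487204 = 0.3402.

0.3402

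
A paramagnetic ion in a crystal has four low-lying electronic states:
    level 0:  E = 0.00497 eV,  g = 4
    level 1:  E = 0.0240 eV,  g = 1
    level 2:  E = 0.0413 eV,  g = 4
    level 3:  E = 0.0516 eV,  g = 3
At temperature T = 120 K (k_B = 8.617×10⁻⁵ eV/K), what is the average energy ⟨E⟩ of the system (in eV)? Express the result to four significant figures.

k_BT = 8.617×10⁻⁵ × 120 K = 0.0103404 eV.
Eᵢ/kT = 0.480639, 2.32099, 3.99404, 4.99014.
Z = Σ gᵢe^(−Eᵢ/kT) = 4·e^(−0.480639) + 1·e^(−2.32099) + 4·e^(−3.99404) + 3·e^(−4.99014) = 2.47355 + 0.0981763 + 0.0737005 + 0.0204141 = 2.66584.
⟨E⟩ = Σ Eᵢ gᵢe^(−Eᵢ/kT) / Z = (0.00497·2.47355 + 0.0240·0.0981763 + 0.0413·0.0737005 + 0.0516·0.0204141) / 2.66584 = 0.007032 eV.

0.007032 eV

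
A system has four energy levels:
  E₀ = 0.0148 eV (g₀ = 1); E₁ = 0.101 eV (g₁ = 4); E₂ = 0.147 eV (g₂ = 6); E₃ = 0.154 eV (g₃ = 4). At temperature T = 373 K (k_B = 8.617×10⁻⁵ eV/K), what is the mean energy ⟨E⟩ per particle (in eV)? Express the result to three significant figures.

k_BT = 8.617×10⁻⁵ × 373 K = 0.032141 eV.
Eᵢ/kT = 0.46047, 3.1424, 4.5736, 4.7914.
Z = Σ gᵢe^(−Eᵢ/kT) = 1·e^(−0.46047) + 4·e^(−3.1424) + 6·e^(−4.5736) + 4·e^(−4.7914) = 0.63099 + 0.17272 + 0.061924 + 0.033203 = 0.89884.
⟨E⟩ = Σ Eᵢ gᵢe^(−Eᵢ/kT) / Z = (0.0148·0.63099 + 0.101·0.17272 + 0.147·0.061924 + 0.154·0.033203) / 0.89884 = 0.0456 eV.

0.0456 eV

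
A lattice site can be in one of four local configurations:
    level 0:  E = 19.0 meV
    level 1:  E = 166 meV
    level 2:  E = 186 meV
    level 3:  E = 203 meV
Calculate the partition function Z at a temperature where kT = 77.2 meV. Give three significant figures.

Eᵢ/kT = 0.24611, 2.1503, 2.4093, 2.6295.
Z = Σ e^(−Eᵢ/kT) = e^(−0.24611) + e^(−2.1503) + e^(−2.4093) + e^(−2.6295) = 0.78184 + 0.11645 + 0.089878 + 0.072115 = 1.0603.

Z = 1.06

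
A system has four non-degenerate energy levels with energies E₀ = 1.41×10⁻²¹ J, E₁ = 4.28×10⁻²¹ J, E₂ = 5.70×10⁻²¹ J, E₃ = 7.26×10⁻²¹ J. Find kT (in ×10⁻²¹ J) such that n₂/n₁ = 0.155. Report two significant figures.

n₂/n₁ = exp[−(E₂−E₁)/kT] = 0.155.
⇒ (E₂−E₁)/kT = ln(1/0.155) = ln(6.452) = 1.864.
kT = 1.42 ×10⁻²¹ J / 1.864 = 0.76 ×10⁻²¹ J.

0.76 ×10⁻²¹ J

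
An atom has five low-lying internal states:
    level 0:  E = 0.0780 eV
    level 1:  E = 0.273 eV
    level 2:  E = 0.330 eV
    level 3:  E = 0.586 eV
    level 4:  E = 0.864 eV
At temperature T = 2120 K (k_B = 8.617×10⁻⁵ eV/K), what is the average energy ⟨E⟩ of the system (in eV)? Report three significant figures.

0.181 eV

k_BT = 8.617×10⁻⁵ × 2120 K = 0.18268 eV.
Eᵢ/kT = 0.42698, 1.4944, 1.8064, 3.2078, 4.7296.
Z = Σ e^(−Eᵢ/kT) = e^(−0.42698) + e^(−1.4944) + e^(−1.8064) + e^(−3.2078) + e^(−4.7296) = 0.65248 + 0.22438 + 0.16424 + 0.040445 + 0.0088300 = 1.0904.
⟨E⟩ = Σ Eᵢ e^(−Eᵢ/kT) / Z = (0.0780·0.65248 + 0.273·0.22438 + 0.330·0.16424 + 0.586·0.040445 + 0.864·0.0088300) / 1.0904 = 0.181 eV.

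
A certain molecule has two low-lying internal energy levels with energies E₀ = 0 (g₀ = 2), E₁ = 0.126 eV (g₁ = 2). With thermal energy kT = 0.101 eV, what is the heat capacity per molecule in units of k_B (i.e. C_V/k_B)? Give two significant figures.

Eᵢ/kT = 0, 1.248.
Z = Σ gᵢe^(−Eᵢ/kT) = 2·e^(−0) + 2·e^(−1.248) = 2.000 + 0.5742 = 2.574.
⟨E⟩ = 0.02811 eV, ⟨E²⟩ = 0.003542 eV².
C_V/k_B = (⟨E²⟩ − ⟨E⟩²)/(kT)² = (0.003542 − 0.0007902)/0.01020 = 0.27.

0.27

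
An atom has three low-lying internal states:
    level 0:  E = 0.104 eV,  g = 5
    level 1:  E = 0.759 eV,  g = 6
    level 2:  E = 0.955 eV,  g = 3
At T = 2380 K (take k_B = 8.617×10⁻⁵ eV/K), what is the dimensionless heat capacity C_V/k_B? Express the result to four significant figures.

k_BT = 8.617×10⁻⁵ × 2380 K = 0.205085 eV.
Eᵢ/kT = 0.507107, 3.70090, 4.65661.
Z = Σ gᵢe^(−Eᵢ/kT) = 5·e^(−0.507107) + 6·e^(−3.70090) + 3·e^(−4.65661) = 3.01118 + 0.148208 + 0.0284958 = 3.18788.
⟨E⟩ = 0.142059 eV, ⟨E²⟩ = 0.0451515 eV².
C_V/k_B = (⟨E²⟩ − ⟨E⟩²)/(kT)² = (0.0451515 − 0.0201808)/0.0420599 = 0.5937.

0.5937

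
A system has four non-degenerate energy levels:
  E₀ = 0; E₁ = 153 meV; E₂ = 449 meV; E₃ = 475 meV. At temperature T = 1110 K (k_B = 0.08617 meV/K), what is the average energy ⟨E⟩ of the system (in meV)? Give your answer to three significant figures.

k_BT = 0.08617 × 1110 K = 95.649 meV.
Eᵢ/kT = 0, 1.5996, 4.6942, 4.9661.
Z = Σ e^(−Eᵢ/kT) = e^(−0) + e^(−1.5996) + e^(−4.6942) + e^(−4.9661) = 1.0000 + 0.20198 + 0.0091482 + 0.0069703 = 1.2181.
⟨E⟩ = Σ Eᵢ e^(−Eᵢ/kT) / Z = (0·1.0000 + 153·0.20198 + 449·0.0091482 + 475·0.0069703) / 1.2181 = 31.5 meV.

31.5 meV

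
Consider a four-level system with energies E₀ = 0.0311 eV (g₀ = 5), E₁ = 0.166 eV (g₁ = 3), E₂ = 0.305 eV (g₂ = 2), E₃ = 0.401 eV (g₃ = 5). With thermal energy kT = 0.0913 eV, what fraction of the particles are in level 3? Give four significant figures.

0.01482

Eᵢ/kT = 0.340635, 1.81818, 3.34064, 4.39211.
Z = Σ gᵢe^(−Eᵢ/kT) = 5·e^(−0.340635) + 3·e^(−1.81818) + 2·e^(−3.34064) + 5·e^(−4.39211) = 3.55659 + 0.486963 + 0.0708286 + 0.0618730 = 4.17625.
P₃ = g₃ e^(−E₃/kT) / Z = 0.0618730/4.17625 = 0.01482.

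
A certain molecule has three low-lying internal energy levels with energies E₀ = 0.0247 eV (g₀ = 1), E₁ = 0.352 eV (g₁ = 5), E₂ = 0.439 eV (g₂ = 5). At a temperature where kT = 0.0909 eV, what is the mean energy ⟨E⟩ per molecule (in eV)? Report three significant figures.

Eᵢ/kT = 0.27173, 3.8724, 4.8295.
Z = Σ gᵢe^(−Eᵢ/kT) = 1·e^(−0.27173) + 5·e^(−3.8724) + 5·e^(−4.8295) = 0.76206 + 0.10404 + 0.039953 = 0.90605.
⟨E⟩ = Σ Eᵢ gᵢe^(−Eᵢ/kT) / Z = (0.0247·0.76206 + 0.352·0.10404 + 0.439·0.039953) / 0.90605 = 0.0806 eV.

0.0806 eV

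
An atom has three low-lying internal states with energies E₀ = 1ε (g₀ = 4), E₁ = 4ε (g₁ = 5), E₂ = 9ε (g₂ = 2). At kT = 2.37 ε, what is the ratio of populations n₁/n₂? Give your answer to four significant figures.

n₁/n₂ = (g₁/g₂) exp[−(E₁−E₂)/kT] = (5/2) × exp(−(-5ε)/(2.37ε)) = (5/2) × exp(2.10970) = 20.61.

20.61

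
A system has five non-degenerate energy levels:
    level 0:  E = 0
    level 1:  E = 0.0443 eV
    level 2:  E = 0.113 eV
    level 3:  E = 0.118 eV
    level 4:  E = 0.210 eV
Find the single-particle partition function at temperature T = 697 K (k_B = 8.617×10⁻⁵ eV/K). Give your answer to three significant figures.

k_BT = 8.617×10⁻⁵ × 697 K = 0.060060 eV.
Eᵢ/kT = 0, 0.73760, 1.8815, 1.9647, 3.4965.
Z = Σ e^(−Eᵢ/kT) = e^(−0) + e^(−0.73760) + e^(−1.8815) + e^(−1.9647) + e^(−3.4965) = 1.0000 + 0.47826 + 0.15236 + 0.14020 + 0.030303 = 1.8011.

Z = 1.80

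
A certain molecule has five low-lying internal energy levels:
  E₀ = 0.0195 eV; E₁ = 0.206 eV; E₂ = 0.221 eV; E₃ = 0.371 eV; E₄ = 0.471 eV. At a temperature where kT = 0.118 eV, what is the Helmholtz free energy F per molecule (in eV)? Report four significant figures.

-0.02514 eV

Eᵢ/kT = 0.165254, 1.74576, 1.87288, 3.14407, 3.99153.
Z = Σ e^(−Eᵢ/kT) = e^(−0.165254) + e^(−1.74576) + e^(−1.87288) + e^(−3.14407) + e^(−3.99153) = 0.847678 + 0.174512 + 0.153680 + 0.0431070 + 0.0184714 = 1.23745.
F = −kT ln Z = −0.118 × ln(1.23745) = −0.118 × 0.213053 = -0.02514 eV.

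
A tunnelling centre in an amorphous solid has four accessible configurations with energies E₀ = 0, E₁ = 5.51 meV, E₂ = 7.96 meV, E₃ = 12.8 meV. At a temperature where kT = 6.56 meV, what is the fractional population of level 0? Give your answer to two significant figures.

Eᵢ/kT = 0, 0.8399, 1.213, 1.951.
Z = Σ e^(−Eᵢ/kT) = e^(−0) + e^(−0.8399) + e^(−1.213) + e^(−1.951) = 1.000 + 0.4318 + 0.2973 + 0.1421 = 1.871.
P₀ = e^(−E₀/kT) / Z = 1.000/1.871 = 0.53.

0.53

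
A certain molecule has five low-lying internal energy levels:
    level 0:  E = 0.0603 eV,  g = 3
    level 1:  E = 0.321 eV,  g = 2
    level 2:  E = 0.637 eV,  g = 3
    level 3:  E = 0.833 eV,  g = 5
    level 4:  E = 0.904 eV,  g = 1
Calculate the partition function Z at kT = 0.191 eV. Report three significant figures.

Z = 2.74

Eᵢ/kT = 0.31571, 1.6806, 3.3351, 4.3613, 4.7330.
Z = Σ gᵢe^(−Eᵢ/kT) = 3·e^(−0.31571) + 2·e^(−1.6806) + 3·e^(−3.3351) + 5·e^(−4.3613) + 1·e^(−4.7330) = 2.1878 + 0.37252 + 0.10683 + 0.063809 + 0.0088000 = 2.7398.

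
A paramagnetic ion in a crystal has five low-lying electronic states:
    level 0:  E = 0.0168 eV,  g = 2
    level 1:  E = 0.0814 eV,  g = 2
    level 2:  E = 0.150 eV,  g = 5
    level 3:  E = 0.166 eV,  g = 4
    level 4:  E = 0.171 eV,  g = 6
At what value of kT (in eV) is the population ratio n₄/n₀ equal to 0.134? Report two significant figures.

0.050 eV

n₄/n₀ = (g₄/g₀) exp[−(E₄−E₀)/kT] = 0.134.
⇒ (E₄−E₀)/kT = ln((6/2)/0.134) = ln(22.39) = 3.109.
kT = 0.1542 eV / 3.109 = 0.050 eV.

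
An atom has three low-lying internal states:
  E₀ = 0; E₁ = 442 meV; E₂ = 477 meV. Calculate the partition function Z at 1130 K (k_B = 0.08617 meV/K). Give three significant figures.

Z = 1.02

k_BT = 0.08617 × 1130 K = 97.372 meV.
Eᵢ/kT = 0, 4.5393, 4.8987.
Z = Σ e^(−Eᵢ/kT) = e^(−0) + e^(−4.5393) + e^(−4.8987) = 1.0000 + 0.010681 + 0.0074563 = 1.0181.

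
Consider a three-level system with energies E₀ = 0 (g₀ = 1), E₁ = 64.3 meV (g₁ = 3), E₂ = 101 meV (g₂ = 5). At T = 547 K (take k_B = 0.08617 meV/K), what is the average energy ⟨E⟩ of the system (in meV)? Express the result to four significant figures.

k_BT = 0.08617 × 547 K = 47.1350 meV.
Eᵢ/kT = 0, 1.36417, 2.14278.
Z = Σ gᵢe^(−Eᵢ/kT) = 1·e^(−0) + 3·e^(−1.36417) + 5·e^(−2.14278) = 1.00000 + 0.766778 + 0.586641 = 2.35342.
⟨E⟩ = Σ Eᵢ gᵢe^(−Eᵢ/kT) / Z = (0·1.00000 + 64.3·0.766778 + 101·0.586641) / 2.35342 = 46.13 meV.

46.13 meV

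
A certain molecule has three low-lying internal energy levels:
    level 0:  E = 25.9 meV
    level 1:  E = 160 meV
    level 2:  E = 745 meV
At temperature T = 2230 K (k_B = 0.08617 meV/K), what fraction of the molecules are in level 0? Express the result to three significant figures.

0.657

k_BT = 0.08617 × 2230 K = 192.16 meV.
Eᵢ/kT = 0.13478, 0.83264, 3.8770.
Z = Σ e^(−Eᵢ/kT) = e^(−0.13478) + e^(−0.83264) + e^(−3.8770) = 0.87391 + 0.43490 + 0.020713 = 1.3295.
P₀ = e^(−E₀/kT) / Z = 0.87391/1.3295 = 0.657.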